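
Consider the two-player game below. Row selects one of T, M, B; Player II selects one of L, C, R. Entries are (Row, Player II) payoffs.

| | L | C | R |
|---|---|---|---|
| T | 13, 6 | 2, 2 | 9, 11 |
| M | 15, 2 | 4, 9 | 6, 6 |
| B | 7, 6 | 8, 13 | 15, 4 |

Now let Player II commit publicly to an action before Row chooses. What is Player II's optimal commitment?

C

Row best-responds to each possible Player II move:
- L: Row compares 13, 15, 7 and picks M; Player II would get 2.
- C: Row compares 2, 4, 8 and picks B; Player II would get 13.
- R: Row compares 9, 6, 15 and picks B; Player II would get 4.
Maximizing over 2, 13, 4, Player II chooses C. Subgame-perfect outcome: (B, C) with payoffs (8, 13).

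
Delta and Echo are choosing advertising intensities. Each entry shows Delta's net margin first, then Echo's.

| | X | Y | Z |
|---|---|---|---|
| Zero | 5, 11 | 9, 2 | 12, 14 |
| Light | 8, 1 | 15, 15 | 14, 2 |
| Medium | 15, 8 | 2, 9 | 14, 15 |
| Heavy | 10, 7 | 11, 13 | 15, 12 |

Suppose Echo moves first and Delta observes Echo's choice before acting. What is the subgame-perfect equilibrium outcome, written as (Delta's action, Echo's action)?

(Light, Y)

Delta best-responds to each possible Echo move:
- X → Delta plays Medium (best of 5, 8, 15, 10); Echo gets 8.
- Y → Delta plays Light (best of 9, 15, 2, 11); Echo gets 15.
- Z → Delta plays Heavy (best of 12, 14, 14, 15); Echo gets 12.
Maximizing over 8, 15, 12, Echo chooses Y. Subgame-perfect outcome: (Light, Y) with payoffs (15, 15).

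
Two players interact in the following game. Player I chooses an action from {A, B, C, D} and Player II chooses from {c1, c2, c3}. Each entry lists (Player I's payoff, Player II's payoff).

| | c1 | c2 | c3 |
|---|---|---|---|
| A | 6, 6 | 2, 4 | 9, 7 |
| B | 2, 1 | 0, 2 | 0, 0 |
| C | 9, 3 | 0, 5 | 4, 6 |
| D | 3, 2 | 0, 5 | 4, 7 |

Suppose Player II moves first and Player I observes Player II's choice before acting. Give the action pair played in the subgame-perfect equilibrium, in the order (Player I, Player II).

(A, c3)

Player I best-responds to each possible Player II move:
- c1 → Player I plays C (best of 6, 2, 9, 3); Player II gets 3.
- c2 → Player I plays A (best of 2, 0, 0, 0); Player II gets 4.
- c3 → Player I plays A (best of 9, 0, 4, 4); Player II gets 7.
Maximizing over 3, 4, 7, Player II chooses c3. Subgame-perfect outcome: (A, c3) with payoffs (9, 7).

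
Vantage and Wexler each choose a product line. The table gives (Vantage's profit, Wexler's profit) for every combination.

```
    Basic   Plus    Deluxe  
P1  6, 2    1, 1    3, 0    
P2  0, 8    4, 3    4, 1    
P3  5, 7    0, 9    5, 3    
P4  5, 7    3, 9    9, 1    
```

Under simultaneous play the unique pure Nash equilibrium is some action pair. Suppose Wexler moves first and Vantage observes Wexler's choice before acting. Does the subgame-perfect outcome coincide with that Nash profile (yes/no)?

Work backward from Vantage's decision.
- Basic → Vantage plays P1 (best of 6, 0, 5, 5); Wexler gets 2.
- Plus → Vantage plays P2 (best of 1, 4, 0, 3); Wexler gets 3.
- Deluxe → Vantage plays P4 (best of 3, 4, 5, 9); Wexler gets 1.
Maximizing over 2, 3, 1, Wexler chooses Plus. Subgame-perfect outcome: (P2, Plus) with payoffs (4, 3).
Now find the simultaneous Nash equilibrium.
Vantage's best replies: Basic→P1; Plus→P2; Deluxe→P4.
Wexler's best replies: P1→Basic; P2→Basic; P3→Plus; P4→Plus.
Only (P1, Basic) has each player best-responding; Nash payoffs (6, 2).
Sequential outcome (P2, Plus) differs from the Nash profile (P1, Basic).

no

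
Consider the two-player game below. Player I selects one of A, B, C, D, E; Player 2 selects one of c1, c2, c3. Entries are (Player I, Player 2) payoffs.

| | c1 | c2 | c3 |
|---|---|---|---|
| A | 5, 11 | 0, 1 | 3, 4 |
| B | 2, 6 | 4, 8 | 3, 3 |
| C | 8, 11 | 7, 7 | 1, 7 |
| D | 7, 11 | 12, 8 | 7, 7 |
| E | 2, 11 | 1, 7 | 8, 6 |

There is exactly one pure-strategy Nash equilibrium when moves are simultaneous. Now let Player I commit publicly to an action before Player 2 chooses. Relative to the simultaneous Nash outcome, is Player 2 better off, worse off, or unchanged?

unchanged

Player 2 best-responds to each possible Player I move:
- A: Player 2 compares 11, 1, 4 and picks c1; Player I would get 5.
- B: Player 2 compares 6, 8, 3 and picks c2; Player I would get 4.
- C: Player 2 compares 11, 7, 7 and picks c1; Player I would get 8.
- D: Player 2 compares 11, 8, 7 and picks c1; Player I would get 7.
- E: Player 2 compares 11, 7, 6 and picks c1; Player I would get 2.
Maximizing over 5, 4, 8, 7, 2, Player I chooses C. Subgame-perfect outcome: (C, c1) with payoffs (8, 11).
Now find the simultaneous Nash equilibrium.
Player I's best replies: c1→C; c2→D; c3→E.
Player 2's best replies: A→c1; B→c2; C→c1; D→c1; E→c1.
The unique mutual best reply is (C, c1), giving (8, 11).
Player 2 earns 11 sequentially versus 11 at the Nash outcome: unchanged.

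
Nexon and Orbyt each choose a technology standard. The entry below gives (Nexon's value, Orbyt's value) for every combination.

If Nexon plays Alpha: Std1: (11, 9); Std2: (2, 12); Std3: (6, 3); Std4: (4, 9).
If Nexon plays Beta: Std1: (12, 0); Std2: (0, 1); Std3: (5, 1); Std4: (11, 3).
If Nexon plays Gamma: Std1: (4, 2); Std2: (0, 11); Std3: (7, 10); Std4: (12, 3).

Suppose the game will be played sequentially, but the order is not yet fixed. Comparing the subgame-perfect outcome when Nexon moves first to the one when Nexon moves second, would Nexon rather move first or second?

first

If Nexon leads: Orbyt's best replies are Alpha→Std2, Beta→Std4, Gamma→Std2; Nexon's induced payoffs 2, 11, 0; outcome (Beta, Std4), payoffs (11, 3).
If Orbyt leads: Nexon's best replies are Std1→Beta, Std2→Alpha, Std3→Gamma, Std4→Gamma; Orbyt's induced payoffs 0, 12, 10, 3; outcome (Alpha, Std2), payoffs (2, 12).
Nexon gets 11 moving first and 2 moving second, so Nexon prefers to move first.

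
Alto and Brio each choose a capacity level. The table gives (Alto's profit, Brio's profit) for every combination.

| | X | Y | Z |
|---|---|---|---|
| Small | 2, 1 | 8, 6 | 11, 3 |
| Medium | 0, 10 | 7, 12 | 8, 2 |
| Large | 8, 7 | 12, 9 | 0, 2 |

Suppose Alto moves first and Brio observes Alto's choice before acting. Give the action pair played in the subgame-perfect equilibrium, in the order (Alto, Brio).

Work backward from Brio's decision.
- Small → Brio plays Y (best of 1, 6, 3); Alto gets 8.
- Medium → Brio plays Y (best of 10, 12, 2); Alto gets 7.
- Large → Brio plays Y (best of 7, 9, 2); Alto gets 12.
Maximizing over 8, 7, 12, Alto chooses Large. Subgame-perfect outcome: (Large, Y) with payoffs (12, 9).

(Large, Y)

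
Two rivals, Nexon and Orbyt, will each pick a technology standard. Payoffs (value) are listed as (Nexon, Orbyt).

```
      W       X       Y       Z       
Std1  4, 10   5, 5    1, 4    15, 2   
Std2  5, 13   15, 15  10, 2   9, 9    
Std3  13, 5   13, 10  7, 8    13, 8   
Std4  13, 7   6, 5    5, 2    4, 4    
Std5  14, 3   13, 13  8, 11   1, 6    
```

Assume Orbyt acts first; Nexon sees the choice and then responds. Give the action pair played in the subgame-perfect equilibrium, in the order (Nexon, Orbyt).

(Std2, X)

Solve by backward induction (Orbyt leads).
- W: Nexon compares 4, 5, 13, 13, 14 and picks Std5; Orbyt would get 3.
- X: Nexon compares 5, 15, 13, 6, 13 and picks Std2; Orbyt would get 15.
- Y: Nexon compares 1, 10, 7, 5, 8 and picks Std2; Orbyt would get 2.
- Z: Nexon compares 15, 9, 13, 4, 1 and picks Std1; Orbyt would get 2.
Orbyt's induced payoffs are 3, 15, 2, 2, so Orbyt commits to X. Subgame-perfect outcome: (Std2, X) with payoffs (15, 15).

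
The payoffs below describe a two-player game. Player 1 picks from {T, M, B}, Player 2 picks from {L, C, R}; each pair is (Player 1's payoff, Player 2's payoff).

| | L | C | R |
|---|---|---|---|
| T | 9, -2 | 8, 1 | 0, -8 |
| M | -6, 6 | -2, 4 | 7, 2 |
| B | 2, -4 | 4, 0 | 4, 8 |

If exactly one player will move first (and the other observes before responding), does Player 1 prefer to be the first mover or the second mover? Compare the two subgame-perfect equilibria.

first

If Player 1 leads: Player 2's best replies are T→C, M→L, B→R; Player 1's induced payoffs 8, -6, 4; outcome (T, C), payoffs (8, 1).
If Player 2 leads: Player 1's best replies are L→T, C→T, R→M; Player 2's induced payoffs -2, 1, 2; outcome (M, R), payoffs (7, 2).
Player 1 gets 8 moving first and 7 moving second, so Player 1 prefers to move first.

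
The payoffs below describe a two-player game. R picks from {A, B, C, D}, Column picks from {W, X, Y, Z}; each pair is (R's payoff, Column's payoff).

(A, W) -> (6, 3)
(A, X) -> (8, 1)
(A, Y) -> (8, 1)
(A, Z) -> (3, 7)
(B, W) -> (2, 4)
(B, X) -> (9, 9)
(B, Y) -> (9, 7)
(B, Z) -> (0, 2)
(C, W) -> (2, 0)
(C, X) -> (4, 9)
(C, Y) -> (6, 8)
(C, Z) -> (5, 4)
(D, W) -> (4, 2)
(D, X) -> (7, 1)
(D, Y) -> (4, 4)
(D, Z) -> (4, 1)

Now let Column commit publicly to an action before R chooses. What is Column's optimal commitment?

X

Backward induction with Column moving first.
- W: BR = A, leader payoff 3.
- X: BR = B, leader payoff 9.
- Y: BR = B, leader payoff 7.
- Z: BR = C, leader payoff 4.
Among 3, 9, 7, 4, the best is 9 at X. Subgame-perfect outcome: (B, X) with payoffs (9, 9).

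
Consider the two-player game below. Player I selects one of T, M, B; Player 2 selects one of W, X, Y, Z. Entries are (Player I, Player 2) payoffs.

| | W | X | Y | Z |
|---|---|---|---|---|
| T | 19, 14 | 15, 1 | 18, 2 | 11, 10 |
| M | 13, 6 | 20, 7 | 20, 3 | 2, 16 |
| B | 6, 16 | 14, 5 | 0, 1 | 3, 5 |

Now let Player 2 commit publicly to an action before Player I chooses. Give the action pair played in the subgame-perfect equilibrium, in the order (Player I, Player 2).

Work backward from Player I's decision.
- W → Player I plays T (best of 19, 13, 6); Player 2 gets 14.
- X → Player I plays M (best of 15, 20, 14); Player 2 gets 7.
- Y → Player I plays M (best of 18, 20, 0); Player 2 gets 3.
- Z → Player I plays T (best of 11, 2, 3); Player 2 gets 10.
Player 2's induced payoffs are 14, 7, 3, 10, so Player 2 commits to W. Subgame-perfect outcome: (T, W) with payoffs (19, 14).

(T, W)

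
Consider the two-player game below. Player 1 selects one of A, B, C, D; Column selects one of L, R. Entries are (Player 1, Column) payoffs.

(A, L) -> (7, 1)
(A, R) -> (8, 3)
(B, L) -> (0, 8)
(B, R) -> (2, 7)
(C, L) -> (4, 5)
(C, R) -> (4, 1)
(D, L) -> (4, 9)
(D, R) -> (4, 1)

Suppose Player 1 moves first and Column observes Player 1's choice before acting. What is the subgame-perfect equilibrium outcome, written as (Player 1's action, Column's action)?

(A, R)

Solve by backward induction (Player 1 leads).
- A: BR = R, leader payoff 8.
- B: BR = L, leader payoff 0.
- C: BR = L, leader payoff 4.
- D: BR = L, leader payoff 4.
Player 1's induced payoffs are 8, 0, 4, 4, so Player 1 commits to A. Subgame-perfect outcome: (A, R) with payoffs (8, 3).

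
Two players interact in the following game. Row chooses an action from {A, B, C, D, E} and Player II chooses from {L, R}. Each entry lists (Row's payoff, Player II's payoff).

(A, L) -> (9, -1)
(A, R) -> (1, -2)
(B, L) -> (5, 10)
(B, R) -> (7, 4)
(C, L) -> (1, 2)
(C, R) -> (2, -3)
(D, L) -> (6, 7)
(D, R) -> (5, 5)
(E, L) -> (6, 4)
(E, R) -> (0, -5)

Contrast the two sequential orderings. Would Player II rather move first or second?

first

If Row leads: Player II's best replies are A→L, B→L, C→L, D→L, E→L; Row's induced payoffs 9, 5, 1, 6, 6; outcome (A, L), payoffs (9, -1).
If Player II leads: Row's best replies are L→A, R→B; Player II's induced payoffs -1, 4; outcome (B, R), payoffs (7, 4).
Player II gets 4 moving first and -1 moving second, so Player II prefers to move first.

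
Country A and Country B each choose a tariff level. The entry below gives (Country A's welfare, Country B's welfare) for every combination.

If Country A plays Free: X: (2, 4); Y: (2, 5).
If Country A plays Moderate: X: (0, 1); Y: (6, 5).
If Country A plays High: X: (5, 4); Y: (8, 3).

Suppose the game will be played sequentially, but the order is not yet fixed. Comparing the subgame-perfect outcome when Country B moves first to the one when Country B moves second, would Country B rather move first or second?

If Country A leads: Country B's best replies are Free→Y, Moderate→Y, High→X; Country A's induced payoffs 2, 6, 5; outcome (Moderate, Y), payoffs (6, 5).
If Country B leads: Country A's best replies are X→High, Y→High; Country B's induced payoffs 4, 3; outcome (High, X), payoffs (5, 4).
Country B gets 4 moving first and 5 moving second, so Country B prefers to move second.

second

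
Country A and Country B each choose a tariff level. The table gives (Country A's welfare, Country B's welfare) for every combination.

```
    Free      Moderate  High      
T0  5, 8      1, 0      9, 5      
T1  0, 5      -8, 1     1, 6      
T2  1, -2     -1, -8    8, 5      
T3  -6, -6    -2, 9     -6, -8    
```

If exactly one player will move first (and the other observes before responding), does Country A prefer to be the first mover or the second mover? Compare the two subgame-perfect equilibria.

If Country A leads: Country B's best replies are T0→Free, T1→High, T2→High, T3→Moderate; Country A's induced payoffs 5, 1, 8, -2; outcome (T2, High), payoffs (8, 5).
If Country B leads: Country A's best replies are Free→T0, Moderate→T0, High→T0; Country B's induced payoffs 8, 0, 5; outcome (T0, Free), payoffs (5, 8).
Country A gets 8 moving first and 5 moving second, so Country A prefers to move first.

first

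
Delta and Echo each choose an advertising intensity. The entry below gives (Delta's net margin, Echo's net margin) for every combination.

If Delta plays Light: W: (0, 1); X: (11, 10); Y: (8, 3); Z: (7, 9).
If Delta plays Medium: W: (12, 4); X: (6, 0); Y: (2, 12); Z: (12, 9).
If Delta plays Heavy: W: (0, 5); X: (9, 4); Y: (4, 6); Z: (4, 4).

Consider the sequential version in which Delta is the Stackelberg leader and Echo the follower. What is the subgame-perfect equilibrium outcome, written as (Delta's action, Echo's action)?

Echo best-responds to each possible Delta move:
- Light: Echo compares 1, 10, 3, 9 and picks X; Delta would get 11.
- Medium: Echo compares 4, 0, 12, 9 and picks Y; Delta would get 2.
- Heavy: Echo compares 5, 4, 6, 4 and picks Y; Delta would get 4.
Among 11, 2, 4, the best is 11 at Light. Subgame-perfect outcome: (Light, X) with payoffs (11, 10).

(Light, X)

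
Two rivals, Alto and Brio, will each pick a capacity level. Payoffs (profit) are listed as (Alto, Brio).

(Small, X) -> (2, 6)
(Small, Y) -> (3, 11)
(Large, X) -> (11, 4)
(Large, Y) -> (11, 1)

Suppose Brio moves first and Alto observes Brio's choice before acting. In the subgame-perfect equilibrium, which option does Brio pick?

X

Alto best-responds to each possible Brio move:
- X: BR = Large, leader payoff 4.
- Y: BR = Large, leader payoff 1.
Maximizing over 4, 1, Brio chooses X. Subgame-perfect outcome: (Large, X) with payoffs (11, 4).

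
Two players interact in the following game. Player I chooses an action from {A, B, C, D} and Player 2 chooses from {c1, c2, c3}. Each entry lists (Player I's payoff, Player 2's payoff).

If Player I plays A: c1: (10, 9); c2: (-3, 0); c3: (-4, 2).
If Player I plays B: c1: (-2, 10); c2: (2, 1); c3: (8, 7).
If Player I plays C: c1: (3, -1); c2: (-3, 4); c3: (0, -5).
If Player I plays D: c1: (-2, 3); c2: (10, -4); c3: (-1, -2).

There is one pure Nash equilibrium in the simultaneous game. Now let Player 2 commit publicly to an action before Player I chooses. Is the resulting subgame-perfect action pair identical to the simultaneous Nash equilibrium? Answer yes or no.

Work backward from Player I's decision.
- c1: Player I compares 10, -2, 3, -2 and picks A; Player 2 would get 9.
- c2: Player I compares -3, 2, -3, 10 and picks D; Player 2 would get -4.
- c3: Player I compares -4, 8, 0, -1 and picks B; Player 2 would get 7.
Maximizing over 9, -4, 7, Player 2 chooses c1. Subgame-perfect outcome: (A, c1) with payoffs (10, 9).
For the simultaneous game, intersect best replies.
Player I's best replies: c1→A; c2→D; c3→B.
Player 2's best replies: A→c1; B→c1; C→c2; D→c1.
Only (A, c1) has each player best-responding; Nash payoffs (10, 9).
Sequential outcome (A, c1) coincides with the Nash profile (A, c1).

yes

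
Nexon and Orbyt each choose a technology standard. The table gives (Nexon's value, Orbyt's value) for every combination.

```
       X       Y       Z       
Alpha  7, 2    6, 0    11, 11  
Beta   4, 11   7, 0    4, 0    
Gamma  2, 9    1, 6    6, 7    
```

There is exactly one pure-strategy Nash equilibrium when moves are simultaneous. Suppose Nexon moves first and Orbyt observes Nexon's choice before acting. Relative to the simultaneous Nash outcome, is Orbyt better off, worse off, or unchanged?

Work backward from Orbyt's decision.
- Alpha: Orbyt compares 2, 0, 11 and picks Z; Nexon would get 11.
- Beta: Orbyt compares 11, 0, 0 and picks X; Nexon would get 4.
- Gamma: Orbyt compares 9, 6, 7 and picks X; Nexon would get 2.
Nexon's induced payoffs are 11, 4, 2, so Nexon commits to Alpha. Subgame-perfect outcome: (Alpha, Z) with payoffs (11, 11).
For the simultaneous game, intersect best replies.
Nexon's best replies: X→Alpha; Y→Beta; Z→Alpha.
Orbyt's best replies: Alpha→Z; Beta→X; Gamma→X.
The unique mutual best reply is (Alpha, Z), giving (11, 11).
Orbyt earns 11 sequentially versus 11 at the Nash outcome: unchanged.

unchanged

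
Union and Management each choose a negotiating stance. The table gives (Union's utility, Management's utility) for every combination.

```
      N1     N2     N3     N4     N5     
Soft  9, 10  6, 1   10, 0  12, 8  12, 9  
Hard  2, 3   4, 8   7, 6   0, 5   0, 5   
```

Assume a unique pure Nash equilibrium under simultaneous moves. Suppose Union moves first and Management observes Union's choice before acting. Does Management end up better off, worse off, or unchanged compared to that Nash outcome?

Work backward from Management's decision.
- Soft: Management compares 10, 1, 0, 8, 9 and picks N1; Union would get 9.
- Hard: Management compares 3, 8, 6, 5, 5 and picks N2; Union would get 4.
Maximizing over 9, 4, Union chooses Soft. Subgame-perfect outcome: (Soft, N1) with payoffs (9, 10).
Under simultaneous play:
Union's best replies: N1→Soft; N2→Soft; N3→Soft; N4→Soft; N5→Soft.
Management's best replies: Soft→N1; Hard→N2.
The unique mutual best reply is (Soft, N1), giving (9, 10).
Management earns 10 sequentially versus 10 at the Nash outcome: unchanged.

unchanged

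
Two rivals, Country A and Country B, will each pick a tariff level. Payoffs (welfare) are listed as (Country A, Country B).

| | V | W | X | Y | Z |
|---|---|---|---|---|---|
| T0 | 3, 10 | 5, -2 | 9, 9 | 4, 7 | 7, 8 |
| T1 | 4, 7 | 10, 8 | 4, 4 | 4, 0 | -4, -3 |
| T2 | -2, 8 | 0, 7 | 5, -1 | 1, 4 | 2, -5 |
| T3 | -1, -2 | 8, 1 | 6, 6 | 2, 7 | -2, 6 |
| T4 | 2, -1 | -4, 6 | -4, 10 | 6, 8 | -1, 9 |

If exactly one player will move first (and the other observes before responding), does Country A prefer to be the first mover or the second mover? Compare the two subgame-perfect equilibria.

If Country A leads: Country B's best replies are T0→V, T1→W, T2→V, T3→Y, T4→X; Country A's induced payoffs 3, 10, -2, 2, -4; outcome (T1, W), payoffs (10, 8).
If Country B leads: Country A's best replies are V→T1, W→T1, X→T0, Y→T4, Z→T0; Country B's induced payoffs 7, 8, 9, 8, 8; outcome (T0, X), payoffs (9, 9).
Country A gets 10 moving first and 9 moving second, so Country A prefers to move first.

first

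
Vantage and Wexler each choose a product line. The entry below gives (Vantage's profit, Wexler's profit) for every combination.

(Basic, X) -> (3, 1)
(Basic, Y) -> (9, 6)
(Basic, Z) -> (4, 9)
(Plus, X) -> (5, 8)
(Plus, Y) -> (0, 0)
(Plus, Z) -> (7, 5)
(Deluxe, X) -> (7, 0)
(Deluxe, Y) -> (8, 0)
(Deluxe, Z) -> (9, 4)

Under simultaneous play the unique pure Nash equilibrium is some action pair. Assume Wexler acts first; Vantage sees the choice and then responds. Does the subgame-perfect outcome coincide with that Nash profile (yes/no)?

no

Vantage best-responds to each possible Wexler move:
- X: Vantage compares 3, 5, 7 and picks Deluxe; Wexler would get 0.
- Y: Vantage compares 9, 0, 8 and picks Basic; Wexler would get 6.
- Z: Vantage compares 4, 7, 9 and picks Deluxe; Wexler would get 4.
Among 0, 6, 4, the best is 6 at Y. Subgame-perfect outcome: (Basic, Y) with payoffs (9, 6).
Under simultaneous play:
Vantage's best replies: X→Deluxe; Y→Basic; Z→Deluxe.
Wexler's best replies: Basic→Z; Plus→X; Deluxe→Z.
The unique mutual best reply is (Deluxe, Z), giving (9, 4).
Sequential outcome (Basic, Y) differs from the Nash profile (Deluxe, Z).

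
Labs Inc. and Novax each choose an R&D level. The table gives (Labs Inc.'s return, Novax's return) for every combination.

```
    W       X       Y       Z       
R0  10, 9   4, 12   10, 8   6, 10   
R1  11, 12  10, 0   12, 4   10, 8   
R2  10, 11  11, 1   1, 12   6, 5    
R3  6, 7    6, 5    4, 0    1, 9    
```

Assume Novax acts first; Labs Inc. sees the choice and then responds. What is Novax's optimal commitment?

W

Work backward from Labs Inc.'s decision.
- W → Labs Inc. plays R1 (best of 10, 11, 10, 6); Novax gets 12.
- X → Labs Inc. plays R2 (best of 4, 10, 11, 6); Novax gets 1.
- Y → Labs Inc. plays R1 (best of 10, 12, 1, 4); Novax gets 4.
- Z → Labs Inc. plays R1 (best of 6, 10, 6, 1); Novax gets 8.
Among 12, 1, 4, 8, the best is 12 at W. Subgame-perfect outcome: (R1, W) with payoffs (11, 12).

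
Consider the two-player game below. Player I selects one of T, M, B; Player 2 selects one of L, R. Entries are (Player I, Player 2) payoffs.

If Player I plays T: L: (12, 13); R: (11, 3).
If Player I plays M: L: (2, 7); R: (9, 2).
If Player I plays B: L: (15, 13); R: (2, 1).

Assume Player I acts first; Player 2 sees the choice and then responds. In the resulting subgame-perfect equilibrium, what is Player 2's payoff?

13

Player 2 best-responds to each possible Player I move:
- T → Player 2 plays L (best of 13, 3); Player I gets 12.
- M → Player 2 plays L (best of 7, 2); Player I gets 2.
- B → Player 2 plays L (best of 13, 1); Player I gets 15.
Among 12, 2, 15, the best is 15 at B. Subgame-perfect outcome: (B, L) with payoffs (15, 13).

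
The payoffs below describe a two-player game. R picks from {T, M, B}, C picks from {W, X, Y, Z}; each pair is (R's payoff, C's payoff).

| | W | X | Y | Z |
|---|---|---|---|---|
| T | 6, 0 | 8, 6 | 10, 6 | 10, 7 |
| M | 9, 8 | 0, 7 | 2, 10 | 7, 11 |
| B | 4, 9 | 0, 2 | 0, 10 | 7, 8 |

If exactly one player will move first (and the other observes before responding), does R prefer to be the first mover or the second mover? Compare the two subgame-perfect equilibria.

If R leads: C's best replies are T→Z, M→Z, B→Y; R's induced payoffs 10, 7, 0; outcome (T, Z), payoffs (10, 7).
If C leads: R's best replies are W→M, X→T, Y→T, Z→T; C's induced payoffs 8, 6, 6, 7; outcome (M, W), payoffs (9, 8).
R gets 10 moving first and 9 moving second, so R prefers to move first.

first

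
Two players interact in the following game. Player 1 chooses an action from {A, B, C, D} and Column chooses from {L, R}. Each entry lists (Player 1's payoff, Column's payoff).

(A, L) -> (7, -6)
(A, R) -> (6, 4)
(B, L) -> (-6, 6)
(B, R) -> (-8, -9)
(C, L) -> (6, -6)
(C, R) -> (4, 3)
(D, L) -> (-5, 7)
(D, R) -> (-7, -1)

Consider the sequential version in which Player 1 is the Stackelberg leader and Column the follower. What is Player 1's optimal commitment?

A

Column best-responds to each possible Player 1 move:
- A: BR = R, leader payoff 6.
- B: BR = L, leader payoff -6.
- C: BR = R, leader payoff 4.
- D: BR = L, leader payoff -5.
Maximizing over 6, -6, 4, -5, Player 1 chooses A. Subgame-perfect outcome: (A, R) with payoffs (6, 4).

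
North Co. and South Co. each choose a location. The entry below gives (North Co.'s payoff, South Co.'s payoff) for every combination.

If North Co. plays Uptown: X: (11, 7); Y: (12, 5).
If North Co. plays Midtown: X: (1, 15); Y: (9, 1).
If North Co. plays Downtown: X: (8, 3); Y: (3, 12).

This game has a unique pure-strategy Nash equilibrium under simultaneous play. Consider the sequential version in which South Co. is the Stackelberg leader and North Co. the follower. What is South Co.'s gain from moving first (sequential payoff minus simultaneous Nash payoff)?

0

Solve by backward induction (South Co. leads).
- X: North Co. compares 11, 1, 8 and picks Uptown; South Co. would get 7.
- Y: North Co. compares 12, 9, 3 and picks Uptown; South Co. would get 5.
Among 7, 5, the best is 7 at X. Subgame-perfect outcome: (Uptown, X) with payoffs (11, 7).
For the simultaneous game, intersect best replies.
North Co.'s best replies: X→Uptown; Y→Uptown.
South Co.'s best replies: Uptown→X; Midtown→X; Downtown→Y.
Only (Uptown, X) has each player best-responding; Nash payoffs (11, 7).
South Co.'s commitment gain: 7 − 7 = 0.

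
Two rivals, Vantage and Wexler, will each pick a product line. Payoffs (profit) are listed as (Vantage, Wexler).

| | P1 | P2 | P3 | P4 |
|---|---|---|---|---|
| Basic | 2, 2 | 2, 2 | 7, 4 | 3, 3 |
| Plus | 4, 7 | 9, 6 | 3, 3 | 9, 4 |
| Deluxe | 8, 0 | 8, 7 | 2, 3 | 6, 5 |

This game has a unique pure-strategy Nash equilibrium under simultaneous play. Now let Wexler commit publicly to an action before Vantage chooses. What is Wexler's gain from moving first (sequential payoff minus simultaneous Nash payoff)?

2

Solve by backward induction (Wexler leads).
- P1: Vantage compares 2, 4, 8 and picks Deluxe; Wexler would get 0.
- P2: Vantage compares 2, 9, 8 and picks Plus; Wexler would get 6.
- P3: Vantage compares 7, 3, 2 and picks Basic; Wexler would get 4.
- P4: Vantage compares 3, 9, 6 and picks Plus; Wexler would get 4.
Maximizing over 0, 6, 4, 4, Wexler chooses P2. Subgame-perfect outcome: (Plus, P2) with payoffs (9, 6).
Under simultaneous play:
Vantage's best replies: P1→Deluxe; P2→Plus; P3→Basic; P4→Plus.
Wexler's best replies: Basic→P3; Plus→P1; Deluxe→P2.
The unique mutual best reply is (Basic, P3), giving (7, 4).
Wexler's commitment gain: 6 − 4 = 2.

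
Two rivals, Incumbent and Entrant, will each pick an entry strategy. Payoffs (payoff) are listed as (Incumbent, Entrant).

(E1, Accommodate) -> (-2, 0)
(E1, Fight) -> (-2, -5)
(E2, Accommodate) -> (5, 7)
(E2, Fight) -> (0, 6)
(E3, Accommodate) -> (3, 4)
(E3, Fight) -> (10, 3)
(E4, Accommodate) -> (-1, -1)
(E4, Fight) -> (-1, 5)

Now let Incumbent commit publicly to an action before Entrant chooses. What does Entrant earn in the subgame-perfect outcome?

7

Work backward from Entrant's decision.
- E1: BR = Accommodate, leader payoff -2.
- E2: BR = Accommodate, leader payoff 5.
- E3: BR = Accommodate, leader payoff 3.
- E4: BR = Fight, leader payoff -1.
Among -2, 5, 3, -1, the best is 5 at E2. Subgame-perfect outcome: (E2, Accommodate) with payoffs (5, 7).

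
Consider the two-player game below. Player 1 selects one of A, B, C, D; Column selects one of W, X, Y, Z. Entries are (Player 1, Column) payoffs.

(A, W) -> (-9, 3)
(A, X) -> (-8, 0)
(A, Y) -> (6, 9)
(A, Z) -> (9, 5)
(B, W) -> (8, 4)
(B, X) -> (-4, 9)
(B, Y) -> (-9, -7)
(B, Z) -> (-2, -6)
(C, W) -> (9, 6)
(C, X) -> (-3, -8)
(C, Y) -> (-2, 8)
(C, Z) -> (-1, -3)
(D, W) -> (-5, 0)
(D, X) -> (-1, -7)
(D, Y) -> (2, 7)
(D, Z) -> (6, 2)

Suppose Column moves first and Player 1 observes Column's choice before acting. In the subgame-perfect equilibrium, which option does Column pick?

Y

Solve by backward induction (Column leads).
- W: Player 1 compares -9, 8, 9, -5 and picks C; Column would get 6.
- X: Player 1 compares -8, -4, -3, -1 and picks D; Column would get -7.
- Y: Player 1 compares 6, -9, -2, 2 and picks A; Column would get 9.
- Z: Player 1 compares 9, -2, -1, 6 and picks A; Column would get 5.
Among 6, -7, 9, 5, the best is 9 at Y. Subgame-perfect outcome: (A, Y) with payoffs (6, 9).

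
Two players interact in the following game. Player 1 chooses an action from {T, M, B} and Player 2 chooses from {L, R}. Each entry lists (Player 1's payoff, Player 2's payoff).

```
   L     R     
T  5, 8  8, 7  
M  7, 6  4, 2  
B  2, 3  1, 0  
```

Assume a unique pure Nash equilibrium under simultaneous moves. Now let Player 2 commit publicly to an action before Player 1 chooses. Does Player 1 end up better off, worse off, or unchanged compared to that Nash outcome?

Backward induction with Player 2 moving first.
- L: BR = M, leader payoff 6.
- R: BR = T, leader payoff 7.
Maximizing over 6, 7, Player 2 chooses R. Subgame-perfect outcome: (T, R) with payoffs (8, 7).
Under simultaneous play:
Player 1's best replies: L→M; R→T.
Player 2's best replies: T→L; M→L; B→L.
The unique mutual best reply is (M, L), giving (7, 6).
Player 1 earns 8 sequentially versus 7 at the Nash outcome: better off.

better off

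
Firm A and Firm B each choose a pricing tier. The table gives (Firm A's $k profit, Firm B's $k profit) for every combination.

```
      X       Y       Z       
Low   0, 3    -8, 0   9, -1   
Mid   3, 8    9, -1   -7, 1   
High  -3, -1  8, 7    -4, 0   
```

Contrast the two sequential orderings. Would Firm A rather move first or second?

first

If Firm A leads: Firm B's best replies are Low→X, Mid→X, High→Y; Firm A's induced payoffs 0, 3, 8; outcome (High, Y), payoffs (8, 7).
If Firm B leads: Firm A's best replies are X→Mid, Y→Mid, Z→Low; Firm B's induced payoffs 8, -1, -1; outcome (Mid, X), payoffs (3, 8).
Firm A gets 8 moving first and 3 moving second, so Firm A prefers to move first.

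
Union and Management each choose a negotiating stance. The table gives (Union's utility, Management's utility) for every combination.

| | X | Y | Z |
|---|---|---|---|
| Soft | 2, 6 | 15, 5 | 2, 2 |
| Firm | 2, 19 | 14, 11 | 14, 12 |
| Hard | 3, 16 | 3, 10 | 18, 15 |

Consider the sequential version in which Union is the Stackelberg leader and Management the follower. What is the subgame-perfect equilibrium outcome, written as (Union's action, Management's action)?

Management best-responds to each possible Union move:
- Soft: Management compares 6, 5, 2 and picks X; Union would get 2.
- Firm: Management compares 19, 11, 12 and picks X; Union would get 2.
- Hard: Management compares 16, 10, 15 and picks X; Union would get 3.
Among 2, 2, 3, the best is 3 at Hard. Subgame-perfect outcome: (Hard, X) with payoffs (3, 16).

(Hard, X)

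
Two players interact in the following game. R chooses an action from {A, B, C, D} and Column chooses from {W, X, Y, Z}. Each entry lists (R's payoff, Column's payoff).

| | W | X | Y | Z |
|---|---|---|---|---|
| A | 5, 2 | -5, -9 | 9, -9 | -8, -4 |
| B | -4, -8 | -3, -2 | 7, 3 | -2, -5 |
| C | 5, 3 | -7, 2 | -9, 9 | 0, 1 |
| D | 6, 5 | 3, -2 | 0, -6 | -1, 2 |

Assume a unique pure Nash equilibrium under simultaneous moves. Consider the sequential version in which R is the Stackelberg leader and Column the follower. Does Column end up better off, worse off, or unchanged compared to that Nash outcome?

Backward induction with R moving first.
- A → Column plays W (best of 2, -9, -9, -4); R gets 5.
- B → Column plays Y (best of -8, -2, 3, -5); R gets 7.
- C → Column plays Y (best of 3, 2, 9, 1); R gets -9.
- D → Column plays W (best of 5, -2, -6, 2); R gets 6.
R's induced payoffs are 5, 7, -9, 6, so R commits to B. Subgame-perfect outcome: (B, Y) with payoffs (7, 3).
Under simultaneous play:
R's best replies: W→D; X→D; Y→A; Z→C.
Column's best replies: A→W; B→Y; C→Y; D→W.
The unique mutual best reply is (D, W), giving (6, 5).
Column earns 3 sequentially versus 5 at the Nash outcome: worse off.

worse off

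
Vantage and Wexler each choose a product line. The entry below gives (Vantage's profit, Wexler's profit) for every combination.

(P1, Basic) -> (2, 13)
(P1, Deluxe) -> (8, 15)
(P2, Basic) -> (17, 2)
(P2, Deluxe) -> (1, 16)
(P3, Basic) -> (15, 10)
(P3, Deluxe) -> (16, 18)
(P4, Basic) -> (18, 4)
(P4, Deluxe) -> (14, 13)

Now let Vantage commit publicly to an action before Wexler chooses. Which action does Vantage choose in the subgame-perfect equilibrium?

P3

Wexler best-responds to each possible Vantage move:
- P1: Wexler compares 13, 15 and picks Deluxe; Vantage would get 8.
- P2: Wexler compares 2, 16 and picks Deluxe; Vantage would get 1.
- P3: Wexler compares 10, 18 and picks Deluxe; Vantage would get 16.
- P4: Wexler compares 4, 13 and picks Deluxe; Vantage would get 14.
Among 8, 1, 16, 14, the best is 16 at P3. Subgame-perfect outcome: (P3, Deluxe) with payoffs (16, 18).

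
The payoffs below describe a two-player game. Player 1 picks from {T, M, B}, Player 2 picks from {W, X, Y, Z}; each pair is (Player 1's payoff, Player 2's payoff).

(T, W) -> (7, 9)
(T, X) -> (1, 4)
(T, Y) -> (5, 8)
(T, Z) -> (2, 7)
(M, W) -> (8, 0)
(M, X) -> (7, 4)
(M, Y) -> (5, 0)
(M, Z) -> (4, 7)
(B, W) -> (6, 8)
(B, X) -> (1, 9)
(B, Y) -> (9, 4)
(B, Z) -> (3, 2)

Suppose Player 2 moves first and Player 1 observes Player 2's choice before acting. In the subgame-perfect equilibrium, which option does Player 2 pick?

Player 1 best-responds to each possible Player 2 move:
- W → Player 1 plays M (best of 7, 8, 6); Player 2 gets 0.
- X → Player 1 plays M (best of 1, 7, 1); Player 2 gets 4.
- Y → Player 1 plays B (best of 5, 5, 9); Player 2 gets 4.
- Z → Player 1 plays M (best of 2, 4, 3); Player 2 gets 7.
Player 2's induced payoffs are 0, 4, 4, 7, so Player 2 commits to Z. Subgame-perfect outcome: (M, Z) with payoffs (4, 7).

Z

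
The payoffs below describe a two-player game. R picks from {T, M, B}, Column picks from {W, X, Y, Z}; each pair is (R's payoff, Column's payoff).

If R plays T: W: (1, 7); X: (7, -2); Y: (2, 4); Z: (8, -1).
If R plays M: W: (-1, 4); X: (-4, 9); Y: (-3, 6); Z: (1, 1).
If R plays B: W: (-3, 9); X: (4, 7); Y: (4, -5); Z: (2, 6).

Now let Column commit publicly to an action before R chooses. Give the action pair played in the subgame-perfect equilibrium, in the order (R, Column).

R best-responds to each possible Column move:
- W: BR = T, leader payoff 7.
- X: BR = T, leader payoff -2.
- Y: BR = B, leader payoff -5.
- Z: BR = T, leader payoff -1.
Among 7, -2, -5, -1, the best is 7 at W. Subgame-perfect outcome: (T, W) with payoffs (1, 7).

(T, W)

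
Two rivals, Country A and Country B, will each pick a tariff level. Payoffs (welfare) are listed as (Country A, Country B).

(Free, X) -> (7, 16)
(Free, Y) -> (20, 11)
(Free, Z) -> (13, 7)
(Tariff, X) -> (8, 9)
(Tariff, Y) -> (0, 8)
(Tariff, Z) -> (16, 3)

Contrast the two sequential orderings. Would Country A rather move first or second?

If Country A leads: Country B's best replies are Free→X, Tariff→X; Country A's induced payoffs 7, 8; outcome (Tariff, X), payoffs (8, 9).
If Country B leads: Country A's best replies are X→Tariff, Y→Free, Z→Tariff; Country B's induced payoffs 9, 11, 3; outcome (Free, Y), payoffs (20, 11).
Country A gets 8 moving first and 20 moving second, so Country A prefers to move second.

second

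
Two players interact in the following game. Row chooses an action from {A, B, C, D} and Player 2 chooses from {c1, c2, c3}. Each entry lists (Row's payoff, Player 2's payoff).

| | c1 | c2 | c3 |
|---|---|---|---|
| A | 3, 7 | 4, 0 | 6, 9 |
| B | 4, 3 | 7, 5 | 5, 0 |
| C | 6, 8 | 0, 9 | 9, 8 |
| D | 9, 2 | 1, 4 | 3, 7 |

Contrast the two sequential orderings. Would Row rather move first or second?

If Row leads: Player 2's best replies are A→c3, B→c2, C→c2, D→c3; Row's induced payoffs 6, 7, 0, 3; outcome (B, c2), payoffs (7, 5).
If Player 2 leads: Row's best replies are c1→D, c2→B, c3→C; Player 2's induced payoffs 2, 5, 8; outcome (C, c3), payoffs (9, 8).
Row gets 7 moving first and 9 moving second, so Row prefers to move second.

second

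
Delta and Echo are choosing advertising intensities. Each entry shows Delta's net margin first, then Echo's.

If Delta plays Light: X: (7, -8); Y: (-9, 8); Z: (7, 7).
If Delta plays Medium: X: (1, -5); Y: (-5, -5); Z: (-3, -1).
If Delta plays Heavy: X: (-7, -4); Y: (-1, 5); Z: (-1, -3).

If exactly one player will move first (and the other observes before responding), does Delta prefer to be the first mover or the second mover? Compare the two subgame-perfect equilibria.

second

If Delta leads: Echo's best replies are Light→Y, Medium→Z, Heavy→Y; Delta's induced payoffs -9, -3, -1; outcome (Heavy, Y), payoffs (-1, 5).
If Echo leads: Delta's best replies are X→Light, Y→Heavy, Z→Light; Echo's induced payoffs -8, 5, 7; outcome (Light, Z), payoffs (7, 7).
Delta gets -1 moving first and 7 moving second, so Delta prefers to move second.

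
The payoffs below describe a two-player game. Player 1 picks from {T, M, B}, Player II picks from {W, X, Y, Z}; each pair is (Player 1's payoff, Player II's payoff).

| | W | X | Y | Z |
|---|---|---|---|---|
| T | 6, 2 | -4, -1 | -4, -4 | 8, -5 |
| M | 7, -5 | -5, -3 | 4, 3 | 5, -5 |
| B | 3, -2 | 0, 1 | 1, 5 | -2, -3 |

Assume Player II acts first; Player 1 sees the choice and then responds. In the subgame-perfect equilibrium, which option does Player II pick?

Y

Player 1 best-responds to each possible Player II move:
- W → Player 1 plays M (best of 6, 7, 3); Player II gets -5.
- X → Player 1 plays B (best of -4, -5, 0); Player II gets 1.
- Y → Player 1 plays M (best of -4, 4, 1); Player II gets 3.
- Z → Player 1 plays T (best of 8, 5, -2); Player II gets -5.
Among -5, 1, 3, -5, the best is 3 at Y. Subgame-perfect outcome: (M, Y) with payoffs (4, 3).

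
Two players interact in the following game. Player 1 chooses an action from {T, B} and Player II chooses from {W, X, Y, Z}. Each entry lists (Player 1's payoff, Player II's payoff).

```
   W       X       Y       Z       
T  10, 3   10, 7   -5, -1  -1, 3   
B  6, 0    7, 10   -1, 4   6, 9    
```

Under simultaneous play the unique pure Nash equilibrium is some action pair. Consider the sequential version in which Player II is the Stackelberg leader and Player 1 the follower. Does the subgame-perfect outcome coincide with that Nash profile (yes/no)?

Player 1 best-responds to each possible Player II move:
- W: BR = T, leader payoff 3.
- X: BR = T, leader payoff 7.
- Y: BR = B, leader payoff 4.
- Z: BR = B, leader payoff 9.
Among 3, 7, 4, 9, the best is 9 at Z. Subgame-perfect outcome: (B, Z) with payoffs (6, 9).
For the simultaneous game, intersect best replies.
Player 1's best replies: W→T; X→T; Y→B; Z→B.
Player II's best replies: T→X; B→X.
The unique mutual best reply is (T, X), giving (10, 7).
Sequential outcome (B, Z) differs from the Nash profile (T, X).

no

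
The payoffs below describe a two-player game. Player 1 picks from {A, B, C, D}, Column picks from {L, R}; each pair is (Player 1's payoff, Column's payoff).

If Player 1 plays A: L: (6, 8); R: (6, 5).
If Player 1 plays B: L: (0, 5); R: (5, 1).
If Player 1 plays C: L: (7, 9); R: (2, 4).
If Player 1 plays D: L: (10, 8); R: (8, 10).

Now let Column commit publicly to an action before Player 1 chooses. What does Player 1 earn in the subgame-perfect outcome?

8

Work backward from Player 1's decision.
- L: Player 1 compares 6, 0, 7, 10 and picks D; Column would get 8.
- R: Player 1 compares 6, 5, 2, 8 and picks D; Column would get 10.
Among 8, 10, the best is 10 at R. Subgame-perfect outcome: (D, R) with payoffs (8, 10).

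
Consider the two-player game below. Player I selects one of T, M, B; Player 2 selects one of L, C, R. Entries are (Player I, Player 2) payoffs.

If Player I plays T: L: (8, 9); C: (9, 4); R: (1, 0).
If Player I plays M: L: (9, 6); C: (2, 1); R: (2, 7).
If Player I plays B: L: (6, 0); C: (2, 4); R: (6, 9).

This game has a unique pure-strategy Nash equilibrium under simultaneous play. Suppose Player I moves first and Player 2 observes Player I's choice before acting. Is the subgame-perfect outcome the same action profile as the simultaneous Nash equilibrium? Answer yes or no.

Work backward from Player 2's decision.
- T: Player 2 compares 9, 4, 0 and picks L; Player I would get 8.
- M: Player 2 compares 6, 1, 7 and picks R; Player I would get 2.
- B: Player 2 compares 0, 4, 9 and picks R; Player I would get 6.
Player I's induced payoffs are 8, 2, 6, so Player I commits to T. Subgame-perfect outcome: (T, L) with payoffs (8, 9).
Now find the simultaneous Nash equilibrium.
Player I's best replies: L→M; C→T; R→B.
Player 2's best replies: T→L; M→R; B→R.
Only (B, R) has each player best-responding; Nash payoffs (6, 9).
Sequential outcome (T, L) differs from the Nash profile (B, R).

no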